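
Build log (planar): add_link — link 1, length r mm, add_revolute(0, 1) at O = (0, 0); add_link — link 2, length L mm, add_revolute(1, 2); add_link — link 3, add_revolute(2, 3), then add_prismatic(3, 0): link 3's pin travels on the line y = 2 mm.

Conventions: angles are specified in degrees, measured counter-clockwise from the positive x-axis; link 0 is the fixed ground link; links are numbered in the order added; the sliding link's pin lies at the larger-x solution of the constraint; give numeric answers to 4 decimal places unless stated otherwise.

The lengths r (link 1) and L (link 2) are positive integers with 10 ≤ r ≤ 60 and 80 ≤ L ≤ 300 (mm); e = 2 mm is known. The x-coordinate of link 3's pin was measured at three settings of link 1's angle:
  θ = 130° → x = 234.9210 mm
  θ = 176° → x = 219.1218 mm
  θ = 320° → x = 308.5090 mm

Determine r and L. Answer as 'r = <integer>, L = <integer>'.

constraint per measurement: (x − r cos θ)² + (r sin θ − e)² = L²
subtracting the θ₁ and θ₂ equations cancels the r² and L² terms:
r = (x₁² − x₂²) / (2[(x₁cos θ₁ + e sin θ₁) − (x₂cos θ₂ + e sin θ₂)]) = 51.9998 → r = 52
L² = (x₁ − r cos θ₁)² + (r sin θ₁ − e)² = 73440.9870 → L = 271.0000 → L = 271
check at θ₃=320°: x = 308.5090 (printed 308.5090) ✓

r = 52, L = 271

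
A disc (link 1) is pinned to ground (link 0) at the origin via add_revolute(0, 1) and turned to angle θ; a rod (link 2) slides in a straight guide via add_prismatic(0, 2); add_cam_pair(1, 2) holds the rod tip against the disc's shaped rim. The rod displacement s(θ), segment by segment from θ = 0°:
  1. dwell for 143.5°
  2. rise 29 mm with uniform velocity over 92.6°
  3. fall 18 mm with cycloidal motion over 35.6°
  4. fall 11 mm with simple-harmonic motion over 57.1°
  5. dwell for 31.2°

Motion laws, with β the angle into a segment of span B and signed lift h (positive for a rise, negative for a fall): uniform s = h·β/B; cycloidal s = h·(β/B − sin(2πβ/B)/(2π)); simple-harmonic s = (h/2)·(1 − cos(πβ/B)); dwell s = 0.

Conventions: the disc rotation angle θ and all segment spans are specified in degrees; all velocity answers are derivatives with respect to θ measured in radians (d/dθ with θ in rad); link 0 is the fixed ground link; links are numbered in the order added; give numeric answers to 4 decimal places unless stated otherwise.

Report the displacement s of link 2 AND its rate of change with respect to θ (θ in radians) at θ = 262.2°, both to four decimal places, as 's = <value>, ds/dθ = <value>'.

segment 1 (0° to 143.5°, dwell): s unchanged at 0.0000
segment 2 (143.5° to 236.1°, uniform, h = 29) is passed completely: s = 0.0000 + (29) = 29.0000
θ = 262.2° falls in segment 3 (236.1° to 271.7°, cycloidal, h = -18): β = 262.2 − 236.1 = 26.1°, B = 35.6°; Δs = -18·(0.7331 − sin(2π·0.7331)/(2π)) = -16.0454; s = 29.0000 − 16.0454 = 12.9546
velocity in seg [236.1°–271.7°] (cycloidal), θ in radians: β = 26.1° = 0.4555 rad, B = 35.6° = 0.6213 rad; ds/dθ = (h/B)(1 − cos(2πβ/B)) = ((-18)/0.6213)(1 − cos(2π·0.7331)) = -32.031840 mm/rad

s = 12.9546, ds/dθ = -32.0318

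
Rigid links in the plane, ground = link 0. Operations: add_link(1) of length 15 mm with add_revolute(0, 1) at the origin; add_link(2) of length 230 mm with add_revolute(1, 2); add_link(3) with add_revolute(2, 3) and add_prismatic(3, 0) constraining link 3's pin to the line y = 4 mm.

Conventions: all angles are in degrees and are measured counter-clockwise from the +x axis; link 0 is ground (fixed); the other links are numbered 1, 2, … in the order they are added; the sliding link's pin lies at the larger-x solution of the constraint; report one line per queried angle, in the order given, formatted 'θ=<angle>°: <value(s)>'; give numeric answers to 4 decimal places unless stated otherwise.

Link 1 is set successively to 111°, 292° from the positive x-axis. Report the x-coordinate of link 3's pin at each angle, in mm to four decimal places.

geometry: r = 15 mm, L = 230 mm, e = 4 mm
θ=111°: crank pin P = (r cos θ, r sin θ) = (-5.375519, 14.003706)
θ=111°: h = r sin θ − e = 14.003706 − 4 = 10.003706
θ=111°: x = r cos θ + √(L² − h²) = -5.375519 + 229.782345 = 224.406825
θ=292°: crank pin P = (r cos θ, r sin θ) = (5.619099, -13.907758)
θ=292°: h = r sin θ − e = -13.907758 − 4 = -17.907758
θ=292°: x = r cos θ + √(L² − h²) = 5.619099 + 229.301793 = 234.920892

θ=111°: 224.4068
θ=292°: 234.9209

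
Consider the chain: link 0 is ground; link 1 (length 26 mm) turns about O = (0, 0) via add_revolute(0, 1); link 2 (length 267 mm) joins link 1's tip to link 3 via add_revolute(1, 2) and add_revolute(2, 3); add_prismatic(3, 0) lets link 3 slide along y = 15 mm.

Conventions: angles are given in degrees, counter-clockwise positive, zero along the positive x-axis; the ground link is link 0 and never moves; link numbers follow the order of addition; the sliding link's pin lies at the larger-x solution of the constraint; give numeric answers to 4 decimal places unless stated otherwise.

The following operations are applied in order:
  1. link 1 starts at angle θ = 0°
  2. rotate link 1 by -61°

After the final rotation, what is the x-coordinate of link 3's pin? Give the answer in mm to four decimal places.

geometry: r = 26 mm, L = 267 mm, e = 15 mm; θ starts at 0°
rotate link 1 by -61°: θ ← 0° -61° = -61°
crank pin P = (r cos θ, r sin θ) = (12.605050, -22.740112)
h = r sin θ − e = -22.740112 − 15 = -37.740112
x = r cos θ + √(L² − h²) = 12.605050 + 264.319284 = 276.924334

276.9243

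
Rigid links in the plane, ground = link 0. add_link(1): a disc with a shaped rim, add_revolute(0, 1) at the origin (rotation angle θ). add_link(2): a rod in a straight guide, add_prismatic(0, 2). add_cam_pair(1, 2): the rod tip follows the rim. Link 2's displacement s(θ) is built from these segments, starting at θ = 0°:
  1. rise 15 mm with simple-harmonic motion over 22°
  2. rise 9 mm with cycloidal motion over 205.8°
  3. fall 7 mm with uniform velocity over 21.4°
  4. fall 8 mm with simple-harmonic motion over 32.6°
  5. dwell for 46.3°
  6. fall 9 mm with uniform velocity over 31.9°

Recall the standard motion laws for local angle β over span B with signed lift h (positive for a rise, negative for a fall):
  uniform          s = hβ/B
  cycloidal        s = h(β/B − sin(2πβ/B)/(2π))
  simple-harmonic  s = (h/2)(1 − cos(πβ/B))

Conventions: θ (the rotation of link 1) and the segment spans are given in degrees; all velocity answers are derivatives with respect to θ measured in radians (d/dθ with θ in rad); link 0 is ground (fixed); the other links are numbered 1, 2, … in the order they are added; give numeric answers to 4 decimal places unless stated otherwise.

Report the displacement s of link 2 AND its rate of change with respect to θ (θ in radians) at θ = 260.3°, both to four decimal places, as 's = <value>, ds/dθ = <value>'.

segment 1 (0° to 22°, simple-harmonic, h = 15) is passed completely: s = 0.0000 + (15) = 15.0000
segment 2 (22° to 227.8°, cycloidal, h = 9) is passed completely: s = 15.0000 + (9) = 24.0000
segment 3 (227.8° to 249.2°, uniform, h = -7) is passed completely: s = 24.0000 + (-7) = 17.0000
θ = 260.3° falls in segment 4 (249.2° to 281.8°, simple-harmonic, h = -8): β = 260.3 − 249.2 = 11.1°, B = 32.6°; Δs = -8/2·(1 − cos(π·0.3405)) = -2.0784; s = 17.0000 − 2.0784 = 14.9216
velocity in seg [249.2°–281.8°] (simple-harmonic), θ in radians: β = 11.1° = 0.1937 rad, B = 32.6° = 0.5690 rad; ds/dθ = (πh/(2B)) sin(πβ/B) = (π·(-8)/(2·0.5690)) sin(π·0.3405) = -19.370395 mm/rad

s = 14.9216, ds/dθ = -19.3704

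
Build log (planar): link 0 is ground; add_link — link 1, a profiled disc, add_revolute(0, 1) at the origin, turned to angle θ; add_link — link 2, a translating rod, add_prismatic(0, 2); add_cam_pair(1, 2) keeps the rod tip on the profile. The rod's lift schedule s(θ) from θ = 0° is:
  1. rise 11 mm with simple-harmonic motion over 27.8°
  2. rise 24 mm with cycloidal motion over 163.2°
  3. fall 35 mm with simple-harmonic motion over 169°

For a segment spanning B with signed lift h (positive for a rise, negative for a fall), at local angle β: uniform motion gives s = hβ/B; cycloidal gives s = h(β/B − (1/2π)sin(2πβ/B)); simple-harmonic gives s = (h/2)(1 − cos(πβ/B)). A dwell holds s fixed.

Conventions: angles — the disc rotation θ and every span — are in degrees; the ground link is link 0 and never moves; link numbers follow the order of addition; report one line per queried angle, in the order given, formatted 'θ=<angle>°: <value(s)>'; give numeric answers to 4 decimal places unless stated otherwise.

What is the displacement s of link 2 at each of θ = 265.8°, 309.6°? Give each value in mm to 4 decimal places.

seg 1 [0°–27.8°] simple-harmonic, h=11: full span → s += 11 → s = 11.0000
seg 2 [27.8°–191°] cycloidal, h=24: full span → s += 24 → s = 35.0000
seg 3 [191°–360°] simple-harmonic, h=-35: θ=265.8° here. β=74.8, B=169. -35/2·(1 − cos(π·0.4426)) = -14.3615 → s = 20.6385
seg 3 [191°–360°] simple-harmonic, h=-35: θ=309.6° here. β=118.6, B=169. -35/2·(1 − cos(π·0.7018)) = -27.8650 → s = 7.1350

θ=265.8°: 20.6385
θ=309.6°: 7.1350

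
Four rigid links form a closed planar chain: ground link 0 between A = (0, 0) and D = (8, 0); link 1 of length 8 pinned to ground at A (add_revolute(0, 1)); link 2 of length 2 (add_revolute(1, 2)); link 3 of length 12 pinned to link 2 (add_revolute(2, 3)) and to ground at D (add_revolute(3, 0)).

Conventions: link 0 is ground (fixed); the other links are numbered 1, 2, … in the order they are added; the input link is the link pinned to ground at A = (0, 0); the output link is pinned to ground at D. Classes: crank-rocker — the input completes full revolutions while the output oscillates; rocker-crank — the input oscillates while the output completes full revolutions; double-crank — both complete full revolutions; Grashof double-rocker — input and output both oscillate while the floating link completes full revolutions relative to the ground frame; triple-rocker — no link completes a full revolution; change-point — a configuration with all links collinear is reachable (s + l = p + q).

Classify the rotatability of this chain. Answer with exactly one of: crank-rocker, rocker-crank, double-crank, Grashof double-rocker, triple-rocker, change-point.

lengths: ground=8, input=8, coupler=2, output=12
sorted: s=2 (shortest), l=12 (longest), p+q=16
s + l = 14 vs p + q = 16
s + l < p + q (Grashof) with shortest = coupler link → Grashof double-rocker

Grashof double-rocker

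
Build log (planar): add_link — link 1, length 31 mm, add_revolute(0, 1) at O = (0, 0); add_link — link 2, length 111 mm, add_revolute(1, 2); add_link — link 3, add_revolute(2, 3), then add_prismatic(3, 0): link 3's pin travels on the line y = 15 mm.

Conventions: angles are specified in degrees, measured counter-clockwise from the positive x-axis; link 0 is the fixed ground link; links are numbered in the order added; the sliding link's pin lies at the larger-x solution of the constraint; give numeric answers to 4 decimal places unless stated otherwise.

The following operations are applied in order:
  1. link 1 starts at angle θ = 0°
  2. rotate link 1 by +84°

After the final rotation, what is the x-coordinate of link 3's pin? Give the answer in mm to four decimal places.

geometry: r = 31 mm, L = 111 mm, e = 15 mm; θ starts at 0°
rotate link 1 by +84°: θ ← 0° +84° = 84°
crank pin P = (r cos θ, r sin θ) = (3.240382, 30.830179)
h = r sin θ − e = 30.830179 − 15 = 15.830179
x = r cos θ + √(L² − h²) = 3.240382 + 109.865397 = 113.105779

113.1058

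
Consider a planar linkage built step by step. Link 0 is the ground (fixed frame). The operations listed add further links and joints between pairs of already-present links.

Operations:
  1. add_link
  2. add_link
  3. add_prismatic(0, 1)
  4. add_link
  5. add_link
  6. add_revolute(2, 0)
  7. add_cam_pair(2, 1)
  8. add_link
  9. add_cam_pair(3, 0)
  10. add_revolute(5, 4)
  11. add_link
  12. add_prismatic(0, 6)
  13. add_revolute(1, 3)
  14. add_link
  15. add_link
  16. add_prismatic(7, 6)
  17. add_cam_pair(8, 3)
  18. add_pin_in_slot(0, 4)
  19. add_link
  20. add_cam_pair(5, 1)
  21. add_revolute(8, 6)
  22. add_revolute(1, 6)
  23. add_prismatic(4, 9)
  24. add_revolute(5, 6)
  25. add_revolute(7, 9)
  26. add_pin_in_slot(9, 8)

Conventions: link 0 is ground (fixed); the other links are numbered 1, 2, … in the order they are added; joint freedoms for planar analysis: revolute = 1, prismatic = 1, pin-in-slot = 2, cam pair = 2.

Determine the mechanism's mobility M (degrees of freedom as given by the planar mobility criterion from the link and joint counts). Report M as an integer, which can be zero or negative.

(L,J1,J2)=(1,0,0); link0 fixed
link1: (2,0,0)
link2: (3,0,0)
P 0-1 [J1]: (3,1,0)
link3: (4,1,0)
link4: (5,1,0)
R 2-0 [J1]: (5,2,0)
C 2-1 [J2]: (5,2,1)
link5: (6,2,1)
C 3-0 [J2]: (6,2,2)
R 5-4 [J1]: (6,3,2)
link6: (7,3,2)
P 0-6 [J1]: (7,4,2)
R 1-3 [J1]: (7,5,2)
link7: (8,5,2)
link8: (9,5,2)
P 7-6 [J1]: (9,6,2)
C 8-3 [J2]: (9,6,3)
PS 0-4 [J2]: (9,6,4)
link9: (10,6,4)
C 5-1 [J2]: (10,6,5)
R 8-6 [J1]: (10,7,5)
R 1-6 [J1]: (10,8,5)
P 4-9 [J1]: (10,9,5)
R 5-6 [J1]: (10,10,5)
R 7-9 [J1]: (10,11,5)
PS 9-8 [J2]: (10,11,6)
Grübler: 3·9 − 2·11 − 6 = -1

M = -1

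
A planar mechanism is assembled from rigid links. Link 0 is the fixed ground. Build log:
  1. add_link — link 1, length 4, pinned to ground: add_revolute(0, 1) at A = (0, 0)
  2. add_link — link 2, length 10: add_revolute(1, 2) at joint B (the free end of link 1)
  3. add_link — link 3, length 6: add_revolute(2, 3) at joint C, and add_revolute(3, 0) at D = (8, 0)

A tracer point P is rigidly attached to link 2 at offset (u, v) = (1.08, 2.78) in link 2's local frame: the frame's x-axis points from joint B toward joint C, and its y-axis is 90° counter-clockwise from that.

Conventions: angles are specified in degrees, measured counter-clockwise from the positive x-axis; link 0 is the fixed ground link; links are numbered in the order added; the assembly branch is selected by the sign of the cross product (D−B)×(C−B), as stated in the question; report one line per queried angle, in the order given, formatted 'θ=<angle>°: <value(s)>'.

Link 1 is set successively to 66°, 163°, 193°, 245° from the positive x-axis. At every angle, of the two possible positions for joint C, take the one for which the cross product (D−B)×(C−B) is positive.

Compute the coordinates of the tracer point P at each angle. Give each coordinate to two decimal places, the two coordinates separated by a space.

A=(0,0), D=(8.00,0)
θ=66°: B = A + 4.00·(cos66°, sin66°) = (1.6269, 3.6542)
θ=66°: |BD| = 7.3463
θ=66°: circle(B,10.00) ∩ circle(D,6.00): a=8.0291, h=5.9610
θ=66°:   candidates: C₊=(11.5574,4.8317) cross=43.792; C₋=(5.6272,-5.5109) cross=-43.792
θ=66°:   branch + wants cross > 0 → take C=(11.5574,4.8317) (cross=43.792)
θ=66°: ex = (C−B)/|BC| = (0.9930,0.1177); ey = (-0.1177,0.9930)
θ=66°: P = B + 1.08·ex + 2.78·ey = (2.3721,6.5420)
θ=163°: B = A + 4.00·(cos163°, sin163°) = (-3.8252, 1.1695)
θ=163°: |BD| = 11.8829
θ=163°: circle(B,10.00) ∩ circle(D,6.00): a=8.6344, h=5.0445
θ=163°:   candidates: C₊=(5.2637,5.3397) cross=59.944; C₋=(4.2708,-4.7003) cross=-59.944
θ=163°:   branch + wants cross > 0 → take C=(5.2637,5.3397) (cross=59.944)
θ=163°: ex = (C−B)/|BC| = (0.9089,0.4170); ey = (-0.4170,0.9089)
θ=163°: P = B + 1.08·ex + 2.78·ey = (-4.0029,4.1466)
θ=193°: B = A + 4.00·(cos193°, sin193°) = (-3.8975, -0.8998)
θ=193°: |BD| = 11.9315
θ=193°: circle(B,10.00) ∩ circle(D,6.00): a=8.6477, h=5.0217
θ=193°:   candidates: C₊=(4.3469,4.7597) cross=59.916; C₋=(5.1043,-5.2550) cross=-59.916
θ=193°:   branch + wants cross > 0 → take C=(4.3469,4.7597) (cross=59.916)
θ=193°: ex = (C−B)/|BC| = (0.8244,0.5660); ey = (-0.5660,0.8244)
θ=193°: P = B + 1.08·ex + 2.78·ey = (-4.5804,2.0034)
θ=245°: B = A + 4.00·(cos245°, sin245°) = (-1.6905, -3.6252)
θ=245°: |BD| = 10.3464
θ=245°: circle(B,10.00) ∩ circle(D,6.00): a=8.2661, h=5.6278
θ=245°:   candidates: C₊=(4.0797,4.5421) cross=58.227; C₋=(8.0235,-6.0000) cross=-58.227
θ=245°:   branch + wants cross > 0 → take C=(4.0797,4.5421) (cross=58.227)
θ=245°: ex = (C−B)/|BC| = (0.5770,0.8167); ey = (-0.8167,0.5770)
θ=245°: P = B + 1.08·ex + 2.78·ey = (-3.3378,-1.1391)

θ=66°: 2.37 6.54
θ=163°: -4.00 4.15
θ=193°: -4.58 2.00
θ=245°: -3.34 -1.14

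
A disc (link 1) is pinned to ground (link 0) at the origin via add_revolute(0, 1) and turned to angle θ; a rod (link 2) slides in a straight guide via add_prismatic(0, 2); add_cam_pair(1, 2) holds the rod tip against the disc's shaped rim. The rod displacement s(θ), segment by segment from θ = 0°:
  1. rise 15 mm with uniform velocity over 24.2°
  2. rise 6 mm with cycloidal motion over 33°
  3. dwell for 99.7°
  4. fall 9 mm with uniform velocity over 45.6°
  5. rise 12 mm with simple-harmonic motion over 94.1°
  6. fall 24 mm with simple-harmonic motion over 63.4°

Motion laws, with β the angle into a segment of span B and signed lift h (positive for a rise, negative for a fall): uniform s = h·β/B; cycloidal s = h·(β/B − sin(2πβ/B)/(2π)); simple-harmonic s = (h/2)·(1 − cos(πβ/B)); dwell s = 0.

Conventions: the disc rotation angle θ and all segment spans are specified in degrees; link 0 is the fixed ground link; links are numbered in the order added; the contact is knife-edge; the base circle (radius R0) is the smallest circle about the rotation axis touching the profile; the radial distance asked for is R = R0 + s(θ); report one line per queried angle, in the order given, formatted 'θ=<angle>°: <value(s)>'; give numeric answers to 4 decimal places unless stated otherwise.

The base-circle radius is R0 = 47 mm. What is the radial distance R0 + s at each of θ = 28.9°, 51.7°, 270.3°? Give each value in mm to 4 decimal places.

segment 1 (0° to 24.2°, uniform, h = 15) is passed completely: s = 0.0000 + (15) = 15.0000
θ = 28.9° falls in segment 2 (24.2° to 57.2°, cycloidal, h = 6): β = 28.9 − 24.2 = 4.7°, B = 33°; Δs = 6·(0.1424 − sin(2π·0.1424)/(2π)) = 0.1096; s = 15.0000 + 0.1096 = 15.1096
θ = 51.7° falls in segment 2 (24.2° to 57.2°, cycloidal, h = 6): β = 51.7 − 24.2 = 27.5°, B = 33°; Δs = 6·(0.8333 − sin(2π·0.8333)/(2π)) = 5.8270; s = 15.0000 + 5.8270 = 20.8270
segment 2 (24.2° to 57.2°, cycloidal, h = 6) is passed completely: s = 15.0000 + (6) = 21.0000
segment 3 (57.2° to 156.9°, dwell): s unchanged at 21.0000
segment 4 (156.9° to 202.5°, uniform, h = -9) is passed completely: s = 21.0000 + (-9) = 12.0000
θ = 270.3° falls in segment 5 (202.5° to 296.6°, simple-harmonic, h = 12): β = 270.3 − 202.5 = 67.8°, B = 94.1°; Δs = 12/2·(1 − cos(π·0.7205)) = 9.8319; s = 12.0000 + 9.8319 = 21.8319
θ=28.9°: R = R0 + s = 47 + 15.1096 = 62.1096
θ=51.7°: R = R0 + s = 47 + 20.8270 = 67.8270
θ=270.3°: R = R0 + s = 47 + 21.8319 = 68.8319

θ=28.9°: 62.1096
θ=51.7°: 67.8270
θ=270.3°: 68.8319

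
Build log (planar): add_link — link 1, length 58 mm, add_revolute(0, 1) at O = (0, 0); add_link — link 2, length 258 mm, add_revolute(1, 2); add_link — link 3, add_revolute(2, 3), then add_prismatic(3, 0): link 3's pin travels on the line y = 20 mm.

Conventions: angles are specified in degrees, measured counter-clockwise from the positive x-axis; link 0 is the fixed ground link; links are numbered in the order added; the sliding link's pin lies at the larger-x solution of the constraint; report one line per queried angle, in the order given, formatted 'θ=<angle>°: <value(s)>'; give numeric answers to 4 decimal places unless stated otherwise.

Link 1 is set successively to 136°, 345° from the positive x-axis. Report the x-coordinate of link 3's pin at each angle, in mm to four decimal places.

geometry: r = 58 mm, L = 258 mm, e = 20 mm
θ=136°: crank pin P = (r cos θ, r sin θ) = (-41.721708, 40.290185)
θ=136°: h = r sin θ − e = 40.290185 − 20 = 20.290185
θ=136°: x = r cos θ + √(L² − h²) = -41.721708 + 257.200911 = 215.479202
θ=345°: crank pin P = (r cos θ, r sin θ) = (56.023698, -15.011505)
θ=345°: h = r sin θ − e = -15.011505 − 20 = -35.011505
θ=345°: x = r cos θ + √(L² − h²) = 56.023698 + 255.613369 = 311.637067

θ=136°: 215.4792
θ=345°: 311.6371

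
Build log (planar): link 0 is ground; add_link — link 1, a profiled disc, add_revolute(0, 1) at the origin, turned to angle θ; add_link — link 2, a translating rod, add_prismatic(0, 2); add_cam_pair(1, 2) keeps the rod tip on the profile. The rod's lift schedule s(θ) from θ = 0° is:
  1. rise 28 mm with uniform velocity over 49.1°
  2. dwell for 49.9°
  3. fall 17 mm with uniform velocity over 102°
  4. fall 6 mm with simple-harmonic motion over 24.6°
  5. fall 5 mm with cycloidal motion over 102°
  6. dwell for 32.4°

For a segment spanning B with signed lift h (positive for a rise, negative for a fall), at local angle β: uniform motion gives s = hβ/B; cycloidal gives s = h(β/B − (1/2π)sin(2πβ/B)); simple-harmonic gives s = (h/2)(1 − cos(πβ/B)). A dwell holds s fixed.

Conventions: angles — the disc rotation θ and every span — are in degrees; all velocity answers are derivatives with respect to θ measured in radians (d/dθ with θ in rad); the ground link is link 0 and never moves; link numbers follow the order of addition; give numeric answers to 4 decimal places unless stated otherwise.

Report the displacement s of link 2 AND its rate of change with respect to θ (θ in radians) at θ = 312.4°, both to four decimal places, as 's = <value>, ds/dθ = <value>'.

seg 1 [0°–49.1°] uniform, h=28: full span → s += 28 → s = 28.0000
seg 2 [49.1°–99°] dwell: s stays 28.0000
seg 3 [99°–201°] uniform, h=-17: full span → s += -17 → s = 11.0000
seg 4 [201°–225.6°] simple-harmonic, h=-6: full span → s += -6 → s = 5.0000
seg 5 [225.6°–327.6°] cycloidal, h=-5: θ=312.4° here. β=86.8, B=102. -5·(0.8510 − sin(2π·0.8510)/(2π)) = -4.8958 → s = 0.1042
velocity in seg [225.6°–327.6°] (cycloidal), θ in radians: β = 86.8° = 1.5149 rad, B = 102° = 1.7802 rad; ds/dθ = (h/B)(1 − cos(2πβ/B)) = ((-5)/1.7802)(1 − cos(2π·0.8510)) = -1.143788 mm/rad

s = 0.1042, ds/dθ = -1.1438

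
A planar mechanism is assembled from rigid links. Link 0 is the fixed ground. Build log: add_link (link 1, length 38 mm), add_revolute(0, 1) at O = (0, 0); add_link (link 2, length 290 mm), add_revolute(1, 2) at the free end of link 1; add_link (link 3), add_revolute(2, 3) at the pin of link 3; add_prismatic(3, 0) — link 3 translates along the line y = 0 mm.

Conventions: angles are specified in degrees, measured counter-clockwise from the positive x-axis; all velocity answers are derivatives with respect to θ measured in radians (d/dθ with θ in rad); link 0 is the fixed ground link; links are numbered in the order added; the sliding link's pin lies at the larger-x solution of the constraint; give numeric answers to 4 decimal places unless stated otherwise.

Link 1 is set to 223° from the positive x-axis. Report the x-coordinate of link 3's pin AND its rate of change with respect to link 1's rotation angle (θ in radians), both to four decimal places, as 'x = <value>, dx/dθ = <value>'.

geometry: r = 38 mm, L = 290 mm, e = 0 mm
crank pin P = (r cos θ, r sin θ) = (-27.791441, -25.915938)
h = r sin θ − e = -25.915938 − 0 = -25.915938
x = r cos θ + √(L² − h²) = -27.791441 + 288.839686 = 261.048245
dx/dθ = −r sin θ − h·r cos θ/√(L² − h²) (θ in radians; h = -25.915938) = 23.422370

x = 261.0482, dx/dθ = 23.4224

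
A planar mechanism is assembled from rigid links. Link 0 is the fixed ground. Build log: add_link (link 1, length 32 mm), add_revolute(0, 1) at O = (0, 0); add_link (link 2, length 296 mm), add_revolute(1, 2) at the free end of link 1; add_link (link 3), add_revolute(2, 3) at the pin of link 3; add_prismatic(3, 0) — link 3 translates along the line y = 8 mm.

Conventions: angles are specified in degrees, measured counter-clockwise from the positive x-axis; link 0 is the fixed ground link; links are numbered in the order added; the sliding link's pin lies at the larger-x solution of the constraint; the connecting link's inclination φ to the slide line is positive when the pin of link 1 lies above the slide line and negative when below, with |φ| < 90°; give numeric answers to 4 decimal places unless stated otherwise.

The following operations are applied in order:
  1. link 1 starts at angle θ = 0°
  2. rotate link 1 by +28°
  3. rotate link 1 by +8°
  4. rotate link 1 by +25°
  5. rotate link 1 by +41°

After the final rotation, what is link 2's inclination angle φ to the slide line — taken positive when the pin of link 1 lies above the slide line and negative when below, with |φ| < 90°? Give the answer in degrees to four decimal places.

geometry: r = 32 mm, L = 296 mm, e = 8 mm; θ starts at 0°
rotate link 1 by +28°: θ ← 0° +28° = 28°
rotate link 1 by +8°: θ ← 28° +8° = 36°
rotate link 1 by +25°: θ ← 36° +25° = 61°
rotate link 1 by +41°: θ ← 61° +41° = 102°
h = r sin θ − e = 31.300723 − 8 = 23.300723
sin φ = h / L = 23.300723 / 296 = 0.07871866
φ = arcsin(0.07871866) = 4.514918°

4.5149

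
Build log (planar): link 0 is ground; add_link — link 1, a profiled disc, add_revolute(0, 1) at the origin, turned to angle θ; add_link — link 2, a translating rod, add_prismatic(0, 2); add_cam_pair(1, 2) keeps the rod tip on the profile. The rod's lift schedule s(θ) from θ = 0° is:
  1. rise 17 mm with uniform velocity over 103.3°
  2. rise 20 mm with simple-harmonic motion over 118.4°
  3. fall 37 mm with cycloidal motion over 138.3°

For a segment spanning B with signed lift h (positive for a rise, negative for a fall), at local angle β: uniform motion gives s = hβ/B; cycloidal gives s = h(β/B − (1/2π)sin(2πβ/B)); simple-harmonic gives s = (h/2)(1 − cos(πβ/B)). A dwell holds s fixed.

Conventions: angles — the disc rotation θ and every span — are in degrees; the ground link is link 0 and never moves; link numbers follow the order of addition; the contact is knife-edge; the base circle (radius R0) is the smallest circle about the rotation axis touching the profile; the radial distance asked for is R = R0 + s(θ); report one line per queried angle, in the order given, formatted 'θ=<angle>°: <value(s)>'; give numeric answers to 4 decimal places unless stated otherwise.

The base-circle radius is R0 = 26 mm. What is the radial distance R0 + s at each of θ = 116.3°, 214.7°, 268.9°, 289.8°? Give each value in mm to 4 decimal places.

seg 1 [0°–103.3°] uniform, h=17: full span → s += 17 → s = 17.0000
seg 2 [103.3°–221.7°] simple-harmonic, h=20: θ=116.3° here. β=13, B=118.4. 20/2·(1 − cos(π·0.1098)) = 0.5890 → s = 17.5890
seg 2 [103.3°–221.7°] simple-harmonic, h=20: θ=214.7° here. β=111.4, B=118.4. 20/2·(1 − cos(π·0.9409)) = 19.8280 → s = 36.8280
seg 2 [103.3°–221.7°] simple-harmonic, h=20: full span → s += 20 → s = 37.0000
seg 3 [221.7°–360°] cycloidal, h=-37: θ=268.9° here. β=47.2, B=138.3. -37·(0.3413 − sin(2π·0.3413)/(2π)) = -7.6813 → s = 29.3187
seg 3 [221.7°–360°] cycloidal, h=-37: θ=289.8° here. β=68.1, B=138.3. -37·(0.4924 − sin(2π·0.4924)/(2π)) = -17.9383 → s = 19.0617
θ=116.3°: R = R0 + s = 26 + 17.5890 = 43.5890
θ=214.7°: R = R0 + s = 26 + 36.8280 = 62.8280
θ=268.9°: R = R0 + s = 26 + 29.3187 = 55.3187
θ=289.8°: R = R0 + s = 26 + 19.0617 = 45.0617

θ=116.3°: 43.5890
θ=214.7°: 62.8280
θ=268.9°: 55.3187
θ=289.8°: 45.0617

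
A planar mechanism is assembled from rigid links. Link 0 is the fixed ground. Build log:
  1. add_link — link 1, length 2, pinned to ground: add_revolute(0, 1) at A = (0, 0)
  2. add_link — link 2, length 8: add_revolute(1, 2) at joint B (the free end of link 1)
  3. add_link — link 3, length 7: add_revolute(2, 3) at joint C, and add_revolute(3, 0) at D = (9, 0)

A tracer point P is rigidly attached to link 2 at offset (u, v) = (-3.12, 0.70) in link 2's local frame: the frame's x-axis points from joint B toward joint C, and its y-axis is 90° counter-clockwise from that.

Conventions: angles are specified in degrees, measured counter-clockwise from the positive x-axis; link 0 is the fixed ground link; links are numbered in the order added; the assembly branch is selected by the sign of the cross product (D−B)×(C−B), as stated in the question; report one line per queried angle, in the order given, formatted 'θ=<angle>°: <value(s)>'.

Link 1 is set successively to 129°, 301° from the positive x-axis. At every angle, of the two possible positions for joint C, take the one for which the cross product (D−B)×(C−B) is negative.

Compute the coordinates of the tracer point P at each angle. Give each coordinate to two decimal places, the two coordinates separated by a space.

A=(0,0), D=(9.00,0)
θ=129°: B = A + 2.00·(cos129°, sin129°) = (-1.2586, 1.5543)
θ=129°: |BD| = 10.3757
θ=129°: circle(B,8.00) ∩ circle(D,7.00): a=5.9107, h=5.3911
θ=129°:   candidates: C₊=(5.3930,5.9991) cross=55.936; C₋=(3.7778,-4.6614) cross=-55.936
θ=129°:   branch - wants cross < 0 → take C=(3.7778,-4.6614) (cross=-55.936)
θ=129°: ex = (C−B)/|BC| = (0.6296,-0.7770); ey = (0.7770,0.6296)
θ=129°: P = B + -3.12·ex + 0.70·ey = (-2.6790,4.4191)
θ=301°: B = A + 2.00·(cos301°, sin301°) = (1.0301, -1.7143)
θ=301°: |BD| = 8.1522
θ=301°: circle(B,8.00) ∩ circle(D,7.00): a=4.9961, h=6.2481
θ=301°:   candidates: C₊=(4.6005,5.4447) cross=50.936; C₋=(7.2284,-6.7721) cross=-50.936
θ=301°:   branch - wants cross < 0 → take C=(7.2284,-6.7721) (cross=-50.936)
θ=301°: ex = (C−B)/|BC| = (0.7748,-0.6322); ey = (0.6322,0.7748)
θ=301°: P = B + -3.12·ex + 0.70·ey = (-0.9447,0.8005)

θ=129°: -2.68 4.42
θ=301°: -0.94 0.80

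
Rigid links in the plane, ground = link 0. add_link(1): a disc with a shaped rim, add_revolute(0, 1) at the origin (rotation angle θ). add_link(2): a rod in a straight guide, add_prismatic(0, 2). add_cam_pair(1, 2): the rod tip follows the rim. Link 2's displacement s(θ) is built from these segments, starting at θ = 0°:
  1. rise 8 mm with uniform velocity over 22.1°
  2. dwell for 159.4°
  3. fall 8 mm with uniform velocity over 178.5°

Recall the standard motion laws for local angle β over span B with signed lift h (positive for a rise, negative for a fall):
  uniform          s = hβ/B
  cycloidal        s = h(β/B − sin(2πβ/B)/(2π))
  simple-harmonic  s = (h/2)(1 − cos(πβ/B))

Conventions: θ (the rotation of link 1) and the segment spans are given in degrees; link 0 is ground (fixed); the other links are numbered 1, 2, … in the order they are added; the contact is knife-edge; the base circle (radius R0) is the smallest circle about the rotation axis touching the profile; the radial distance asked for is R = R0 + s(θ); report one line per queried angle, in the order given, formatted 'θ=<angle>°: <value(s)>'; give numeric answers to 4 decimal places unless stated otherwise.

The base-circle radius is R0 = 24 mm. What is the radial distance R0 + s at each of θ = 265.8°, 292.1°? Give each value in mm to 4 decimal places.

segment 1 (0° to 22.1°, uniform, h = 8) is passed completely: s = 0.0000 + (8) = 8.0000
segment 2 (22.1° to 181.5°, dwell): s unchanged at 8.0000
θ = 265.8° falls in segment 3 (181.5° to 360°, uniform, h = -8): β = 265.8 − 181.5 = 84.3°, B = 178.5°; Δs = -8·84.3/178.5 = -3.7782; s = 8.0000 − 3.7782 = 4.2218
θ = 292.1° falls in segment 3 (181.5° to 360°, uniform, h = -8): β = 292.1 − 181.5 = 110.6°, B = 178.5°; Δs = -8·110.6/178.5 = -4.9569; s = 8.0000 − 4.9569 = 3.0431
θ=265.8°: R = R0 + s = 24 + 4.2218 = 28.2218
θ=292.1°: R = R0 + s = 24 + 3.0431 = 27.0431

θ=265.8°: 28.2218
θ=292.1°: 27.0431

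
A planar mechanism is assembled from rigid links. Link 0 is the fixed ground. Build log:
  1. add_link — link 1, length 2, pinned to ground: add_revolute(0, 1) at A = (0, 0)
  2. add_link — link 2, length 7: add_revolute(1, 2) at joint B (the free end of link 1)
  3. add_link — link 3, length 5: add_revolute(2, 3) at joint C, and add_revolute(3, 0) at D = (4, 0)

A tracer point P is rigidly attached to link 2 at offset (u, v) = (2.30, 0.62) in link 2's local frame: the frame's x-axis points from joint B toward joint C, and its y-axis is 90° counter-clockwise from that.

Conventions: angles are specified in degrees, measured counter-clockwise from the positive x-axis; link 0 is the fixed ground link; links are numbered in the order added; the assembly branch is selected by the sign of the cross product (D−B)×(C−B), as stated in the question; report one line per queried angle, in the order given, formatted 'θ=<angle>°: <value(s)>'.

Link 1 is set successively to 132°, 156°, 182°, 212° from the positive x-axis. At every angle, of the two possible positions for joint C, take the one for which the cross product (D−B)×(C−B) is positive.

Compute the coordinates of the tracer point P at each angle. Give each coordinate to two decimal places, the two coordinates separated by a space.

A=(0,0), D=(4.00,0)
θ=132°: B = A + 2.00·(cos132°, sin132°) = (-1.3383, 1.4863)
θ=132°: |BD| = 5.5413
θ=132°: circle(B,7.00) ∩ circle(D,5.00): a=4.9362, h=4.9633
θ=132°:   candidates: C₊=(4.7483,4.9437) cross=27.503; C₋=(2.0858,-4.6191) cross=-27.503
θ=132°:   branch + wants cross > 0 → take C=(4.7483,4.9437) (cross=27.503)
θ=132°: ex = (C−B)/|BC| = (0.8695,0.4939); ey = (-0.4939,0.8695)
θ=132°: P = B + 2.30·ex + 0.62·ey = (0.3554,3.1614)
θ=156°: B = A + 2.00·(cos156°, sin156°) = (-1.8271, 0.8135)
θ=156°: |BD| = 5.8836
θ=156°: circle(B,7.00) ∩ circle(D,5.00): a=4.9814, h=4.9179
θ=156°:   candidates: C₊=(3.7864,4.9954) cross=28.935; C₋=(2.4265,-4.7459) cross=-28.935
θ=156°:   branch + wants cross > 0 → take C=(3.7864,4.9954) (cross=28.935)
θ=156°: ex = (C−B)/|BC| = (0.8019,0.5974); ey = (-0.5974,0.8019)
θ=156°: P = B + 2.30·ex + 0.62·ey = (-0.3531,2.6847)
θ=182°: B = A + 2.00·(cos182°, sin182°) = (-1.9988, -0.0698)
θ=182°: |BD| = 5.9992
θ=182°: circle(B,7.00) ∩ circle(D,5.00): a=4.9999, h=4.8991
θ=182°:   candidates: C₊=(2.9437,4.8872) cross=29.391; C₋=(3.0577,-4.9104) cross=-29.391
θ=182°:   branch + wants cross > 0 → take C=(2.9437,4.8872) (cross=29.391)
θ=182°: ex = (C−B)/|BC| = (0.7061,0.7081); ey = (-0.7081,0.7061)
θ=182°: P = B + 2.30·ex + 0.62·ey = (-0.8139,1.9967)
θ=212°: B = A + 2.00·(cos212°, sin212°) = (-1.6961, -1.0598)
θ=212°: |BD| = 5.7939
θ=212°: circle(B,7.00) ∩ circle(D,5.00): a=4.9681, h=4.9313
θ=212°:   candidates: C₊=(2.2861,4.6971) cross=28.571; C₋=(4.0902,-4.9992) cross=-28.571
θ=212°:   branch + wants cross > 0 → take C=(2.2861,4.6971) (cross=28.571)
θ=212°: ex = (C−B)/|BC| = (0.5689,0.8224); ey = (-0.8224,0.5689)
θ=212°: P = B + 2.30·ex + 0.62·ey = (-0.8976,1.1844)

θ=132°: 0.36 3.16
θ=156°: -0.35 2.68
θ=182°: -0.81 2.00
θ=212°: -0.90 1.18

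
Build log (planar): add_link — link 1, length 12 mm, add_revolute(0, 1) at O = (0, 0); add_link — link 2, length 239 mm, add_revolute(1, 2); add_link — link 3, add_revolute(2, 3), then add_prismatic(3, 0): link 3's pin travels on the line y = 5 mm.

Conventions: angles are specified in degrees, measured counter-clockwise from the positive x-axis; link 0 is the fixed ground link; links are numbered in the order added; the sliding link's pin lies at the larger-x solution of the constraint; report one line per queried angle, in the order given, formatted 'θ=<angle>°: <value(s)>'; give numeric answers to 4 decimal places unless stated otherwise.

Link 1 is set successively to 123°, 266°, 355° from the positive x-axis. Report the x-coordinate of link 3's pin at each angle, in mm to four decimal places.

geometry: r = 12 mm, L = 239 mm, e = 5 mm
θ=123°: crank pin P = (r cos θ, r sin θ) = (-6.535668, 10.064047)
θ=123°: h = r sin θ − e = 10.064047 − 5 = 5.064047
θ=123°: x = r cos θ + √(L² − h²) = -6.535668 + 238.946344 = 232.410676
θ=266°: crank pin P = (r cos θ, r sin θ) = (-0.837078, -11.970769)
θ=266°: h = r sin θ − e = -11.970769 − 5 = -16.970769
θ=266°: x = r cos θ + √(L² − h²) = -0.837078 + 238.396714 = 237.559636
θ=355°: crank pin P = (r cos θ, r sin θ) = (11.954336, -1.045869)
θ=355°: h = r sin θ − e = -1.045869 − 5 = -6.045869
θ=355°: x = r cos θ + √(L² − h²) = 11.954336 + 238.923518 = 250.877854

θ=123°: 232.4107
θ=266°: 237.5596
θ=355°: 250.8779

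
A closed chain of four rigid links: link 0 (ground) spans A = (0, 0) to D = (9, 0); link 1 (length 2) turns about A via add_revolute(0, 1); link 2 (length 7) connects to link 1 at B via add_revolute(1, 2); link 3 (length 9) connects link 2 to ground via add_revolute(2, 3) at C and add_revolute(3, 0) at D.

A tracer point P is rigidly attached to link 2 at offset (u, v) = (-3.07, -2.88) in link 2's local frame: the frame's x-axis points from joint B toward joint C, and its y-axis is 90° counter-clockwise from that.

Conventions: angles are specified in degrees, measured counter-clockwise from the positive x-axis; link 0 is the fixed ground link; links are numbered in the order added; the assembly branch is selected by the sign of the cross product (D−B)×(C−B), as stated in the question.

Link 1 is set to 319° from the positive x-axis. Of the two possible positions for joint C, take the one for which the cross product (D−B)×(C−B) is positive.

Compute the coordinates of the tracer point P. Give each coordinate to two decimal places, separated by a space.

A=(0,0), D=(9.00,0)
B = A + 2.00·(cos319°, sin319°) = (1.5094, -1.3121)
|BD| = 7.6046
circle(B,7.00) ∩ circle(D,9.00): a=1.6983, h=6.7909
  candidates: C₊=(2.0106,5.6699) cross=51.642; C₋=(4.3540,-7.7081) cross=-51.642
  branch + wants cross > 0 → take C=(2.0106,5.6699) (cross=51.642)
ex = (C−B)/|BC| = (0.0716,0.9974); ey = (-0.9974,0.0716)
P = B + -3.07·ex + -2.88·ey = (4.1622,-4.5804)

4.16 -4.58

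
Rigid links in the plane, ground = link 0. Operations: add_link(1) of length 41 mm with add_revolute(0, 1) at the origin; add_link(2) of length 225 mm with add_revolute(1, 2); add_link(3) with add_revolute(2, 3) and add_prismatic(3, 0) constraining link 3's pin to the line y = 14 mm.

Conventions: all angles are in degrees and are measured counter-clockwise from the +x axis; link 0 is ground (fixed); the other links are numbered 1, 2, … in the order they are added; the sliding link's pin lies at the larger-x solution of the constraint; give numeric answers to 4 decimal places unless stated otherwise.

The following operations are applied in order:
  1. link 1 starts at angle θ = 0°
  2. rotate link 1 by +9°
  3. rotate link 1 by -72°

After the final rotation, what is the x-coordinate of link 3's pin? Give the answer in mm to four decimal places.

geometry: r = 41 mm, L = 225 mm, e = 14 mm; θ starts at 0°
rotate link 1 by +9°: θ ← 0° +9° = 9°
rotate link 1 by -72°: θ ← 9° -72° = -63°
crank pin P = (r cos θ, r sin θ) = (18.613610, -36.531267)
h = r sin θ − e = -36.531267 − 14 = -50.531267
x = r cos θ + √(L² − h²) = 18.613610 + 219.252345 = 237.865956

237.8660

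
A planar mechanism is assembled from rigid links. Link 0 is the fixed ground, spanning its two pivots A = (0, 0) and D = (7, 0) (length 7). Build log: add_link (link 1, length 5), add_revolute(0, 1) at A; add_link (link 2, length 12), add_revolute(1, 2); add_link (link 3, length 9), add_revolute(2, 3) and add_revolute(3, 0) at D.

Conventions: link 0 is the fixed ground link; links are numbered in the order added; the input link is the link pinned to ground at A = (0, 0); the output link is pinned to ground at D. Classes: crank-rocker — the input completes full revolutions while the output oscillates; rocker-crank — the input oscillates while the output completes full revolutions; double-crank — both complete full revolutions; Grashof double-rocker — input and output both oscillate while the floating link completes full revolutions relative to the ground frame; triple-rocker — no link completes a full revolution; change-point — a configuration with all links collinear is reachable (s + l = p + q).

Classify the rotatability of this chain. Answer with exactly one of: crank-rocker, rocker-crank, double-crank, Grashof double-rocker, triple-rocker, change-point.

lengths: ground=7, input=5, coupler=12, output=9
sorted: s=5 (shortest), l=12 (longest), p+q=16
s + l = 17 vs p + q = 16
s + l > p + q → non-Grashof → no link fully rotates → triple-rocker

triple-rocker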